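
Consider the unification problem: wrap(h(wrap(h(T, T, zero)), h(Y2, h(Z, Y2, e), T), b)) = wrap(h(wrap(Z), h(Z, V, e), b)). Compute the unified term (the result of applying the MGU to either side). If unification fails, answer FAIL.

Decompose wrap/1: h(wrap(h(T, T, zero)), h(Y2, h(Z, Y2, e), T), b) = h(wrap(Z), h(Z, V, e), b).
Decompose h/3: wrap(h(T, T, zero)) = wrap(Z),  h(Y2, h(Z, Y2, e), T) = h(Z, V, e),  b = b.
Decompose wrap/1: h(T, T, zero) = Z.
Bind Z := h(T, T, zero); substituting into the one remaining equation that mentions Z gives: h(Y2, h(h(T, T, zero), Y2, e), T) = h(h(T, T, zero), V, e).
Decompose h/3: Y2 = h(T, T, zero),  h(h(T, T, zero), Y2, e) = V,  T = e.
Bind Y2 := h(T, T, zero); substituting into the one remaining equation that mentions Y2 gives: h(h(T, T, zero), h(T, T, zero), e) = V.
Bind V := h(h(T, T, zero), h(T, T, zero), e); no other remaining equation mentions V.
Bind T := e; no other remaining equation mentions T. Substituting into the earlier bindings gives Z := h(e, e, zero), Y2 := h(e, e, zero), V := h(h(e, e, zero), h(e, e, zero), e).
Delete trivial equation b = b.
Applying the MGU to either side gives wrap(h(wrap(h(e, e, zero)), h(h(e, e, zero), h(h(e, e, zero), h(e, e, zero), e), e), b)).

wrap(h(wrap(h(e, e, zero)), h(h(e, e, zero), h(h(e, e, zero), h(e, e, zero), e), e), b))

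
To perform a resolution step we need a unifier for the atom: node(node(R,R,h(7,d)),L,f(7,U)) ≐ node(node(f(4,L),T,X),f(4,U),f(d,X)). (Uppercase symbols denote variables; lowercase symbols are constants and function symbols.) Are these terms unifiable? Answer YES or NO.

Decompose node/3: node(R,R,h(7,d)) ≐ node(f(4,L),T,X),  L ≐ f(4,U),  f(7,U) ≐ f(d,X).
Decompose node/3: R ≐ f(4,L),  R ≐ T,  h(7,d) ≐ X.
Bind R := f(4,L); substituting into the one remaining equation that mentions R gives: f(4,L) ≐ T.
Bind T := f(4,L); no other remaining equation mentions T.
Bind X := h(7,d); substituting into the one remaining equation that mentions X gives: f(7,U) ≐ f(d,h(7,d)).
Bind L := f(4,U); no other remaining equation mentions L. Substituting into the earlier bindings gives R := f(4,f(4,U)), T := f(4,f(4,U)).
Decompose f/2: 7 ≐ d,  U ≐ h(7,d).
Clash: constants 7 and d differ; no unifier exists.

NO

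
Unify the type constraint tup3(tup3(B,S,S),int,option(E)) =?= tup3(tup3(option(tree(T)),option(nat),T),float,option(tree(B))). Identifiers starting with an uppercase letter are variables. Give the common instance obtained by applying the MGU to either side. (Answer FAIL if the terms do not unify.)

FAIL

Decompose tup3/3: tup3(B,S,S) =?= tup3(option(tree(T)),option(nat),T),  int =?= float,  option(E) =?= option(tree(B)).
Decompose tup3/3: B =?= option(tree(T)),  S =?= option(nat),  S =?= T.
Bind B := option(tree(T)); substituting into the one remaining equation that mentions B gives: option(E) =?= option(tree(option(tree(T)))).
Bind S := option(nat); substituting into the one remaining equation that mentions S gives: option(nat) =?= T.
Bind T := option(nat); substituting into the one remaining equation that mentions T gives: option(E) =?= option(tree(option(tree(option(nat))))). Substituting into the earlier binding gives B := option(tree(option(nat))).
Clash: constants int and float differ; no unifier exists.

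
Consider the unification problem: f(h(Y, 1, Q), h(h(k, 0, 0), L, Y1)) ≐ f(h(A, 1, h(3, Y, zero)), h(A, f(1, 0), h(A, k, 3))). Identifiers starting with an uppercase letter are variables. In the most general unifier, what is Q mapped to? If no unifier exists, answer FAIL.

Decompose f/2: h(Y, 1, Q) ≐ h(A, 1, h(3, Y, zero)),  h(h(k, 0, 0), L, Y1) ≐ h(A, f(1, 0), h(A, k, 3)).
Decompose h/3: Y ≐ A,  1 ≐ 1,  Q ≐ h(3, Y, zero).
Bind Y := A; substituting into the one remaining equation that mentions Y gives: Q ≐ h(3, A, zero).
Delete trivial equation 1 ≐ 1.
Bind Q := h(3, A, zero); no other remaining equation mentions Q.
Decompose h/3: h(k, 0, 0) ≐ A,  L ≐ f(1, 0),  Y1 ≐ h(A, k, 3).
Bind A := h(k, 0, 0); substituting into the one remaining equation that mentions A gives: Y1 ≐ h(h(k, 0, 0), k, 3). Substituting into the earlier bindings gives Y := h(k, 0, 0), Q := h(3, h(k, 0, 0), zero).
Bind L := f(1, 0); no other remaining equation mentions L.
Bind Y1 := h(h(k, 0, 0), k, 3).
MGU = { Y -> h(k, 0, 0), Q -> h(3, h(k, 0, 0), zero), A -> h(k, 0, 0), L -> f(1, 0), Y1 -> h(h(k, 0, 0), k, 3) }, so Q -> h(3, h(k, 0, 0), zero).

h(3, h(k, 0, 0), zero)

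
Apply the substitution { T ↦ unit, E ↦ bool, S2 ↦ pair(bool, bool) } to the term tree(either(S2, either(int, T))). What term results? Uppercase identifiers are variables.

Replace each occurrence of T with unit.
Replace each occurrence of S2 with pair(bool, bool).
Result: tree(either(pair(bool, bool), either(int, unit))).

tree(either(pair(bool, bool), either(int, unit)))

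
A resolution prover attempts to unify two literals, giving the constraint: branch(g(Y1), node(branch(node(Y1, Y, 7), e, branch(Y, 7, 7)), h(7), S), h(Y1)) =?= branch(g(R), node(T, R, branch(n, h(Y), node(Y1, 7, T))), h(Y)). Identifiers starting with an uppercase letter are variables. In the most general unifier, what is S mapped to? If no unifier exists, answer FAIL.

branch(n, h(h(7)), node(h(7), 7, branch(node(h(7), h(7), 7), e, branch(h(7), 7, 7))))

Decompose branch/3: g(Y1) =?= g(R),  node(branch(node(Y1, Y, 7), e, branch(Y, 7, 7)), h(7), S) =?= node(T, R, branch(n, h(Y), node(Y1, 7, T))),  h(Y1) =?= h(Y).
Decompose g/1: Y1 =?= R.
Bind Y1 := R; substituting into the remaining equations gives: node(branch(node(R, Y, 7), e, branch(Y, 7, 7)), h(7), S) =?= node(T, R, branch(n, h(Y), node(R, 7, T))),  h(R) =?= h(Y).
Decompose node/3: branch(node(R, Y, 7), e, branch(Y, 7, 7)) =?= T,  h(7) =?= R,  S =?= branch(n, h(Y), node(R, 7, T)).
Bind T := branch(node(R, Y, 7), e, branch(Y, 7, 7)); substituting into the one remaining equation that mentions T gives: S =?= branch(n, h(Y), node(R, 7, branch(node(R, Y, 7), e, branch(Y, 7, 7)))).
Bind R := h(7); substituting into the remaining equations gives: S =?= branch(n, h(Y), node(h(7), 7, branch(node(h(7), Y, 7), e, branch(Y, 7, 7)))),  h(h(7)) =?= h(Y). Substituting into the earlier bindings gives Y1 := h(7), T := branch(node(h(7), Y, 7), e, branch(Y, 7, 7)).
Bind S := branch(n, h(Y), node(h(7), 7, branch(node(h(7), Y, 7), e, branch(Y, 7, 7)))); no other remaining equation mentions S.
Decompose h/1: h(7) =?= Y.
Bind Y := h(7). Substituting into the earlier bindings gives T := branch(node(h(7), h(7), 7), e, branch(h(7), 7, 7)), S := branch(n, h(h(7)), node(h(7), 7, branch(node(h(7), h(7), 7), e, branch(h(7), 7, 7)))).
MGU = { Y1 := h(7), T := branch(node(h(7), h(7), 7), e, branch(h(7), 7, 7)), R := h(7), S := branch(n, h(h(7)), node(h(7), 7, branch(node(h(7), h(7), 7), e, branch(h(7), 7, 7)))), Y := h(7) }, so S := branch(n, h(h(7)), node(h(7), 7, branch(node(h(7), h(7), 7), e, branch(h(7), 7, 7)))).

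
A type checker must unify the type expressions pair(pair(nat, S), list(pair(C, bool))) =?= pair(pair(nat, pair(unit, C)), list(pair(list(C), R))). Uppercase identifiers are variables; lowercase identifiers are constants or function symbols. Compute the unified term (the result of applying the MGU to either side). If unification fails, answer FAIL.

Decompose pair/2: pair(nat, S) =?= pair(nat, pair(unit, C)),  list(pair(C, bool)) =?= list(pair(list(C), R)).
Decompose pair/2: nat =?= nat,  S =?= pair(unit, C).
Delete trivial equation nat =?= nat.
Bind S := pair(unit, C); no other remaining equation mentions S.
Decompose list/1: pair(C, bool) =?= pair(list(C), R).
Decompose pair/2: C =?= list(C),  bool =?= R.
Occurs check fails: C occurs in list(C); the equation C =?= list(C) has no finite solution.

FAIL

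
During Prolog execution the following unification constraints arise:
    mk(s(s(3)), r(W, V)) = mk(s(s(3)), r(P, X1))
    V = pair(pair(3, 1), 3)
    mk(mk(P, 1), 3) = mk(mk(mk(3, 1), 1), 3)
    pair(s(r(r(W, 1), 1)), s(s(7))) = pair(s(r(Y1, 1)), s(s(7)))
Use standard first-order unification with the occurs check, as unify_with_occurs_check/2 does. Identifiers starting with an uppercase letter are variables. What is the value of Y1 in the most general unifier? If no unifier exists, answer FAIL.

Decompose mk/2: s(s(3)) = s(s(3)),  r(W, V) = r(P, X1).
Delete trivial equation s(s(3)) = s(s(3)).
Decompose r/2: W = P,  V = X1.
Bind W := P; substituting into the one remaining equation that mentions W gives: pair(s(r(r(P, 1), 1)), s(s(7))) = pair(s(r(Y1, 1)), s(s(7))).
Bind V := X1; substituting into the one remaining equation that mentions V gives: X1 = pair(pair(3, 1), 3).
Bind X1 := pair(pair(3, 1), 3); no other remaining equation mentions X1. Substituting into the earlier binding gives V := pair(pair(3, 1), 3).
Decompose mk/2: mk(P, 1) = mk(mk(3, 1), 1),  3 = 3.
Decompose mk/2: P = mk(3, 1),  1 = 1.
Bind P := mk(3, 1); substituting into the one remaining equation that mentions P gives: pair(s(r(r(mk(3, 1), 1), 1)), s(s(7))) = pair(s(r(Y1, 1)), s(s(7))). Substituting into the earlier binding gives W := mk(3, 1).
Delete trivial equation 1 = 1.
Delete trivial equation 3 = 3.
Decompose pair/2: s(r(r(mk(3, 1), 1), 1)) = s(r(Y1, 1)),  s(s(7)) = s(s(7)).
Decompose s/1: r(r(mk(3, 1), 1), 1) = r(Y1, 1).
Decompose r/2: r(mk(3, 1), 1) = Y1,  1 = 1.
Bind Y1 := r(mk(3, 1), 1); no other remaining equation mentions Y1.
Delete trivial equation 1 = 1.
Delete trivial equation s(s(7)) = s(s(7)).
MGU = { W ↦ mk(3, 1), V ↦ pair(pair(3, 1), 3), X1 ↦ pair(pair(3, 1), 3), P ↦ mk(3, 1), Y1 ↦ r(mk(3, 1), 1) }, so Y1 ↦ r(mk(3, 1), 1).

r(mk(3, 1), 1)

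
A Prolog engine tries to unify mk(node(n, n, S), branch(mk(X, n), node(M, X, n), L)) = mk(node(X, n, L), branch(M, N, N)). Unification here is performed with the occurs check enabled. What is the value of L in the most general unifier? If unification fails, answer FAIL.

node(mk(n, n), n, n)

Decompose mk/2: node(n, n, S) = node(X, n, L),  branch(mk(X, n), node(M, X, n), L) = branch(M, N, N).
Decompose node/3: n = X,  n = n,  S = L.
Bind X := n; substituting into the one remaining equation that mentions X gives: branch(mk(n, n), node(M, n, n), L) = branch(M, N, N).
Delete trivial equation n = n.
Bind S := L; no other remaining equation mentions S.
Decompose branch/3: mk(n, n) = M,  node(M, n, n) = N,  L = N.
Bind M := mk(n, n); substituting into the one remaining equation that mentions M gives: node(mk(n, n), n, n) = N.
Bind N := node(mk(n, n), n, n); substituting into the remaining equation gives: L = node(mk(n, n), n, n).
Bind L := node(mk(n, n), n, n). Substituting into the earlier binding gives S := node(mk(n, n), n, n).
MGU = { X ↦ n, S ↦ node(mk(n, n), n, n), M ↦ mk(n, n), N ↦ node(mk(n, n), n, n), L ↦ node(mk(n, n), n, n) }, so L ↦ node(mk(n, n), n, n).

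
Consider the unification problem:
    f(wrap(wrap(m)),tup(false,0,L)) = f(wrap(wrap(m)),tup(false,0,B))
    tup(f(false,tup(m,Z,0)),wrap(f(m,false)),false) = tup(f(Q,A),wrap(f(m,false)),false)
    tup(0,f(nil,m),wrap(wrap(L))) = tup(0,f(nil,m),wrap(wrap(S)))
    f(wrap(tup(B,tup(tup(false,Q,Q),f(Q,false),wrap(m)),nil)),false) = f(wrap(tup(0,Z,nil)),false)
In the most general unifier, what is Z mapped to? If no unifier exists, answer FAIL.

Decompose f/2: wrap(wrap(m)) = wrap(wrap(m)),  tup(false,0,L) = tup(false,0,B).
Delete trivial equation wrap(wrap(m)) = wrap(wrap(m)).
Decompose tup/3: false = false,  0 = 0,  L = B.
Delete trivial equation false = false.
Delete trivial equation 0 = 0.
Bind L := B; substituting into the one remaining equation that mentions L gives: tup(0,f(nil,m),wrap(wrap(B))) = tup(0,f(nil,m),wrap(wrap(S))).
Decompose tup/3: f(false,tup(m,Z,0)) = f(Q,A),  wrap(f(m,false)) = wrap(f(m,false)),  false = false.
Decompose f/2: false = Q,  tup(m,Z,0) = A.
Bind Q := false; substituting into the one remaining equation that mentions Q gives: f(wrap(tup(B,tup(tup(false,false,false),f(false,false),wrap(m)),nil)),false) = f(wrap(tup(0,Z,nil)),false).
Bind A := tup(m,Z,0); no other remaining equation mentions A.
Delete trivial equation wrap(f(m,false)) = wrap(f(m,false)).
Delete trivial equation false = false.
Decompose tup/3: 0 = 0,  f(nil,m) = f(nil,m),  wrap(wrap(B)) = wrap(wrap(S)).
Delete trivial equation 0 = 0.
Delete trivial equation f(nil,m) = f(nil,m).
Decompose wrap/1: wrap(B) = wrap(S).
Decompose wrap/1: B = S.
Bind B := S; substituting into the remaining equation gives: f(wrap(tup(S,tup(tup(false,false,false),f(false,false),wrap(m)),nil)),false) = f(wrap(tup(0,Z,nil)),false). Substituting into the earlier binding gives L := S.
Decompose f/2: wrap(tup(S,tup(tup(false,false,false),f(false,false),wrap(m)),nil)) = wrap(tup(0,Z,nil)),  false = false.
Decompose wrap/1: tup(S,tup(tup(false,false,false),f(false,false),wrap(m)),nil) = tup(0,Z,nil).
Decompose tup/3: S = 0,  tup(tup(false,false,false),f(false,false),wrap(m)) = Z,  nil = nil.
Bind S := 0; no other remaining equation mentions S. Substituting into the earlier bindings gives L := 0, B := 0.
Bind Z := tup(tup(false,false,false),f(false,false),wrap(m)); no other remaining equation mentions Z. Substituting into the earlier binding gives A := tup(m,tup(tup(false,false,false),f(false,false),wrap(m)),0).
Delete trivial equation nil = nil.
Delete trivial equation false = false.
MGU = { L := 0, Q := false, A := tup(m,tup(tup(false,false,false),f(false,false),wrap(m)),0), B := 0, S := 0, Z := tup(tup(false,false,false),f(false,false),wrap(m)) }, so Z := tup(tup(false,false,false),f(false,false),wrap(m)).

tup(tup(false,false,false),f(false,false),wrap(m))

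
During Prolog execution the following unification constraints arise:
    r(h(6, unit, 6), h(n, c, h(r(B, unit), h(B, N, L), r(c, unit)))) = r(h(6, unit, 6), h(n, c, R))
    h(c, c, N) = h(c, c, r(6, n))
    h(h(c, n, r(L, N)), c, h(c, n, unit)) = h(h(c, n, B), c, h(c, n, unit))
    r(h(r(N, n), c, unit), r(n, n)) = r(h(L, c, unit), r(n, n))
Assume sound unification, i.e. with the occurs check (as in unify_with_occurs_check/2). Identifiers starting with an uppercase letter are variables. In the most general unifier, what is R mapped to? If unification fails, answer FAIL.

h(r(r(r(r(6, n), n), r(6, n)), unit), h(r(r(r(6, n), n), r(6, n)), r(6, n), r(r(6, n), n)), r(c, unit))

Decompose r/2: h(6, unit, 6) = h(6, unit, 6),  h(n, c, h(r(B, unit), h(B, N, L), r(c, unit))) = h(n, c, R).
Delete trivial equation h(6, unit, 6) = h(6, unit, 6).
Decompose h/3: n = n,  c = c,  h(r(B, unit), h(B, N, L), r(c, unit)) = R.
Delete trivial equation n = n.
Delete trivial equation c = c.
Bind R := h(r(B, unit), h(B, N, L), r(c, unit)); no other remaining equation mentions R.
Decompose h/3: c = c,  c = c,  N = r(6, n).
Delete trivial equation c = c.
Delete trivial equation c = c.
Bind N := r(6, n); substituting into the remaining equations gives: h(h(c, n, r(L, r(6, n))), c, h(c, n, unit)) = h(h(c, n, B), c, h(c, n, unit)),  r(h(r(r(6, n), n), c, unit), r(n, n)) = r(h(L, c, unit), r(n, n)). Substituting into the earlier binding gives R := h(r(B, unit), h(B, r(6, n), L), r(c, unit)).
Decompose h/3: h(c, n, r(L, r(6, n))) = h(c, n, B),  c = c,  h(c, n, unit) = h(c, n, unit).
Decompose h/3: c = c,  n = n,  r(L, r(6, n)) = B.
Delete trivial equation c = c.
Delete trivial equation n = n.
Bind B := r(L, r(6, n)); no other remaining equation mentions B. Substituting into the earlier binding gives R := h(r(r(L, r(6, n)), unit), h(r(L, r(6, n)), r(6, n), L), r(c, unit)).
Delete trivial equation c = c.
Delete trivial equation h(c, n, unit) = h(c, n, unit).
Decompose r/2: h(r(r(6, n), n), c, unit) = h(L, c, unit),  r(n, n) = r(n, n).
Decompose h/3: r(r(6, n), n) = L,  c = c,  unit = unit.
Bind L := r(r(6, n), n); no other remaining equation mentions L. Substituting into the earlier bindings gives R := h(r(r(r(r(6, n), n), r(6, n)), unit), h(r(r(r(6, n), n), r(6, n)), r(6, n), r(r(6, n), n)), r(c, unit)), B := r(r(r(6, n), n), r(6, n)).
Delete trivial equation c = c.
Delete trivial equation unit = unit.
Delete trivial equation r(n, n) = r(n, n).
MGU = { R -> h(r(r(r(r(6, n), n), r(6, n)), unit), h(r(r(r(6, n), n), r(6, n)), r(6, n), r(r(6, n), n)), r(c, unit)), N -> r(6, n), B -> r(r(r(6, n), n), r(6, n)), L -> r(r(6, n), n) }, so R -> h(r(r(r(r(6, n), n), r(6, n)), unit), h(r(r(r(6, n), n), r(6, n)), r(6, n), r(r(6, n), n)), r(c, unit)).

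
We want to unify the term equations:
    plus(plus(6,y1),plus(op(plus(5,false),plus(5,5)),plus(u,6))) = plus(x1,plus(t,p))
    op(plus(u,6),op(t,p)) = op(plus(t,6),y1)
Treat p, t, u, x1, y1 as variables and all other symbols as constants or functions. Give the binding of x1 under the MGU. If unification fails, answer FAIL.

Decompose plus/2: plus(6,y1) = x1,  plus(op(plus(5,false),plus(5,5)),plus(u,6)) = plus(t,p).
Bind x1 := plus(6,y1); no other remaining equation mentions x1.
Decompose plus/2: op(plus(5,false),plus(5,5)) = t,  plus(u,6) = p.
Bind t := op(plus(5,false),plus(5,5)); substituting into the one remaining equation that mentions t gives: op(plus(u,6),op(op(plus(5,false),plus(5,5)),p)) = op(plus(op(plus(5,false),plus(5,5)),6),y1).
Bind p := plus(u,6); substituting into the remaining equation gives: op(plus(u,6),op(op(plus(5,false),plus(5,5)),plus(u,6))) = op(plus(op(plus(5,false),plus(5,5)),6),y1).
Decompose op/2: plus(u,6) = plus(op(plus(5,false),plus(5,5)),6),  op(op(plus(5,false),plus(5,5)),plus(u,6)) = y1.
Decompose plus/2: u = op(plus(5,false),plus(5,5)),  6 = 6.
Bind u := op(plus(5,false),plus(5,5)); substituting into the one remaining equation that mentions u gives: op(op(plus(5,false),plus(5,5)),plus(op(plus(5,false),plus(5,5)),6)) = y1. Substituting into the earlier binding gives p := plus(op(plus(5,false),plus(5,5)),6).
Delete trivial equation 6 = 6.
Bind y1 := op(op(plus(5,false),plus(5,5)),plus(op(plus(5,false),plus(5,5)),6)). Substituting into the earlier binding gives x1 := plus(6,op(op(plus(5,false),plus(5,5)),plus(op(plus(5,false),plus(5,5)),6))).
MGU = { x1 -> plus(6,op(op(plus(5,false),plus(5,5)),plus(op(plus(5,false),plus(5,5)),6))), t -> op(plus(5,false),plus(5,5)), p -> plus(op(plus(5,false),plus(5,5)),6), u -> op(plus(5,false),plus(5,5)), y1 -> op(op(plus(5,false),plus(5,5)),plus(op(plus(5,false),plus(5,5)),6)) }, so x1 -> plus(6,op(op(plus(5,false),plus(5,5)),plus(op(plus(5,false),plus(5,5)),6))).

plus(6,op(op(plus(5,false),plus(5,5)),plus(op(plus(5,false),plus(5,5)),6)))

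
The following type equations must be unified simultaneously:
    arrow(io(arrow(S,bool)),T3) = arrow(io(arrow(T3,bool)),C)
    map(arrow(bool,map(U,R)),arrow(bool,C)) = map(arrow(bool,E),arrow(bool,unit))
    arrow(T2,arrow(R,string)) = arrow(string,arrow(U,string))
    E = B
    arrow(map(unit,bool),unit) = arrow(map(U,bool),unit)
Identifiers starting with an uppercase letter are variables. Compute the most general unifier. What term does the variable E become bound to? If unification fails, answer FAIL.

Decompose arrow/2: io(arrow(S,bool)) = io(arrow(T3,bool)),  T3 = C.
Decompose io/1: arrow(S,bool) = arrow(T3,bool).
Decompose arrow/2: S = T3,  bool = bool.
Bind S := T3; no other remaining equation mentions S.
Delete trivial equation bool = bool.
Bind T3 := C; no other remaining equation mentions T3. Substituting into the earlier binding gives S := C.
Decompose map/2: arrow(bool,map(U,R)) = arrow(bool,E),  arrow(bool,C) = arrow(bool,unit).
Decompose arrow/2: bool = bool,  map(U,R) = E.
Delete trivial equation bool = bool.
Bind E := map(U,R); substituting into the one remaining equation that mentions E gives: map(U,R) = B.
Decompose arrow/2: bool = bool,  C = unit.
Delete trivial equation bool = bool.
Bind C := unit; no other remaining equation mentions C. Substituting into the earlier bindings gives S := unit, T3 := unit.
Decompose arrow/2: T2 = string,  arrow(R,string) = arrow(U,string).
Bind T2 := string; no other remaining equation mentions T2.
Decompose arrow/2: R = U,  string = string.
Bind R := U; substituting into the one remaining equation that mentions R gives: map(U,U) = B. Substituting into the earlier binding gives E := map(U,U).
Delete trivial equation string = string.
Bind B := map(U,U); no other remaining equation mentions B.
Decompose arrow/2: map(unit,bool) = map(U,bool),  unit = unit.
Decompose map/2: unit = U,  bool = bool.
Bind U := unit; no other remaining equation mentions U. Substituting into the earlier bindings gives E := map(unit,unit), R := unit, B := map(unit,unit).
Delete trivial equation bool = bool.
Delete trivial equation unit = unit.
MGU = { S := unit, T3 := unit, E := map(unit,unit), C := unit, T2 := string, R := unit, B := map(unit,unit), U := unit }, so E := map(unit,unit).

map(unit,unit)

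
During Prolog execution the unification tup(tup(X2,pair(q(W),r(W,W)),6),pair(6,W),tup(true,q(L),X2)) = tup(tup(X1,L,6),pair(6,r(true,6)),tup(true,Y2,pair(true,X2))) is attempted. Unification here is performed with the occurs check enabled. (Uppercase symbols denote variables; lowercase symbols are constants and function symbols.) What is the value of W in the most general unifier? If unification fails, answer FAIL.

FAIL

Decompose tup/3: tup(X2,pair(q(W),r(W,W)),6) = tup(X1,L,6),  pair(6,W) = pair(6,r(true,6)),  tup(true,q(L),X2) = tup(true,Y2,pair(true,X2)).
Decompose tup/3: X2 = X1,  pair(q(W),r(W,W)) = L,  6 = 6.
Bind X2 := X1; substituting into the one remaining equation that mentions X2 gives: tup(true,q(L),X1) = tup(true,Y2,pair(true,X1)).
Bind L := pair(q(W),r(W,W)); substituting into the one remaining equation that mentions L gives: tup(true,q(pair(q(W),r(W,W))),X1) = tup(true,Y2,pair(true,X1)).
Delete trivial equation 6 = 6.
Decompose pair/2: 6 = 6,  W = r(true,6).
Delete trivial equation 6 = 6.
Bind W := r(true,6); substituting into the remaining equation gives: tup(true,q(pair(q(r(true,6)),r(r(true,6),r(true,6)))),X1) = tup(true,Y2,pair(true,X1)). Substituting into the earlier binding gives L := pair(q(r(true,6)),r(r(true,6),r(true,6))).
Decompose tup/3: true = true,  q(pair(q(r(true,6)),r(r(true,6),r(true,6)))) = Y2,  X1 = pair(true,X1).
Delete trivial equation true = true.
Bind Y2 := q(pair(q(r(true,6)),r(r(true,6),r(true,6)))); no other remaining equation mentions Y2.
Occurs check fails: X1 occurs in pair(true,X1); the equation X1 = pair(true,X1) has no finite solution.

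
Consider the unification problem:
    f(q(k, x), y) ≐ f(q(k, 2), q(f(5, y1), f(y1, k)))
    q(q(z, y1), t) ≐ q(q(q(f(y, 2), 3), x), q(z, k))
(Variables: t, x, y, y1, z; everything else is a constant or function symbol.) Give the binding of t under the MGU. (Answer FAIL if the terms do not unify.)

q(q(f(q(f(5, 2), f(2, k)), 2), 3), k)

Decompose f/2: q(k, x) ≐ q(k, 2),  y ≐ q(f(5, y1), f(y1, k)).
Decompose q/2: k ≐ k,  x ≐ 2.
Delete trivial equation k ≐ k.
Bind x := 2; substituting into the one remaining equation that mentions x gives: q(q(z, y1), t) ≐ q(q(q(f(y, 2), 3), 2), q(z, k)).
Bind y := q(f(5, y1), f(y1, k)); substituting into the remaining equation gives: q(q(z, y1), t) ≐ q(q(q(f(q(f(5, y1), f(y1, k)), 2), 3), 2), q(z, k)).
Decompose q/2: q(z, y1) ≐ q(q(f(q(f(5, y1), f(y1, k)), 2), 3), 2),  t ≐ q(z, k).
Decompose q/2: z ≐ q(f(q(f(5, y1), f(y1, k)), 2), 3),  y1 ≐ 2.
Bind z := q(f(q(f(5, y1), f(y1, k)), 2), 3); substituting into the one remaining equation that mentions z gives: t ≐ q(q(f(q(f(5, y1), f(y1, k)), 2), 3), k).
Bind y1 := 2; substituting into the remaining equation gives: t ≐ q(q(f(q(f(5, 2), f(2, k)), 2), 3), k). Substituting into the earlier bindings gives y := q(f(5, 2), f(2, k)), z := q(f(q(f(5, 2), f(2, k)), 2), 3).
Bind t := q(q(f(q(f(5, 2), f(2, k)), 2), 3), k).
MGU = { x := 2, y := q(f(5, 2), f(2, k)), z := q(f(q(f(5, 2), f(2, k)), 2), 3), y1 := 2, t := q(q(f(q(f(5, 2), f(2, k)), 2), 3), k) }, so t := q(q(f(q(f(5, 2), f(2, k)), 2), 3), k).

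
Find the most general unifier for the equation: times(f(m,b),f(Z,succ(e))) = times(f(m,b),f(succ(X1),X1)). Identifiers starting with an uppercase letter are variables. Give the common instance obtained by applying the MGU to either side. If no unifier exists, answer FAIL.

times(f(m,b),f(succ(succ(e)),succ(e)))

Decompose times/2: f(m,b) = f(m,b),  f(Z,succ(e)) = f(succ(X1),X1).
Delete trivial equation f(m,b) = f(m,b).
Decompose f/2: Z = succ(X1),  succ(e) = X1.
Bind Z := succ(X1); no other remaining equation mentions Z.
Bind X1 := succ(e). Substituting into the earlier binding gives Z := succ(succ(e)).
Applying the MGU to either side gives times(f(m,b),f(succ(succ(e)),succ(e))).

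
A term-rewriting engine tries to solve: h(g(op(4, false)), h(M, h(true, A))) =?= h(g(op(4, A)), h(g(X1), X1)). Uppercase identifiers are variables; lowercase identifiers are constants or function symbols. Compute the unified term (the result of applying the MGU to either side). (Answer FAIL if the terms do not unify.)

Decompose h/2: g(op(4, false)) =?= g(op(4, A)),  h(M, h(true, A)) =?= h(g(X1), X1).
Decompose g/1: op(4, false) =?= op(4, A).
Decompose op/2: 4 =?= 4,  false =?= A.
Delete trivial equation 4 =?= 4.
Bind A := false; substituting into the remaining equation gives: h(M, h(true, false)) =?= h(g(X1), X1).
Decompose h/2: M =?= g(X1),  h(true, false) =?= X1.
Bind M := g(X1); no other remaining equation mentions M.
Bind X1 := h(true, false). Substituting into the earlier binding gives M := g(h(true, false)).
Applying the MGU to either side gives h(g(op(4, false)), h(g(h(true, false)), h(true, false))).

h(g(op(4, false)), h(g(h(true, false)), h(true, false)))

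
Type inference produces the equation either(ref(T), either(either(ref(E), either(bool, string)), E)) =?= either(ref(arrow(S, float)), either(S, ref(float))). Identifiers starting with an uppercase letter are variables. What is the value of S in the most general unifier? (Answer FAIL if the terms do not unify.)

either(ref(ref(float)), either(bool, string))

Decompose either/2: ref(T) =?= ref(arrow(S, float)),  either(either(ref(E), either(bool, string)), E) =?= either(S, ref(float)).
Decompose ref/1: T =?= arrow(S, float).
Bind T := arrow(S, float); no other remaining equation mentions T.
Decompose either/2: either(ref(E), either(bool, string)) =?= S,  E =?= ref(float).
Bind S := either(ref(E), either(bool, string)); no other remaining equation mentions S. Substituting into the earlier binding gives T := arrow(either(ref(E), either(bool, string)), float).
Bind E := ref(float). Substituting into the earlier bindings gives T := arrow(either(ref(ref(float)), either(bool, string)), float), S := either(ref(ref(float)), either(bool, string)).
MGU = { T ↦ arrow(either(ref(ref(float)), either(bool, string)), float), S ↦ either(ref(ref(float)), either(bool, string)), E ↦ ref(float) }, so S ↦ either(ref(ref(float)), either(bool, string)).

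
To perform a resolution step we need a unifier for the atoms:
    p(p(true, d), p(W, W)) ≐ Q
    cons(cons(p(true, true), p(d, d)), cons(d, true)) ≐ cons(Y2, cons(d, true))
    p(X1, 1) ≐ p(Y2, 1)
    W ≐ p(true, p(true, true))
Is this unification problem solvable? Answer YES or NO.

Bind Q := p(p(true, d), p(W, W)); no other remaining equation mentions Q.
Decompose cons/2: cons(p(true, true), p(d, d)) ≐ Y2,  cons(d, true) ≐ cons(d, true).
Bind Y2 := cons(p(true, true), p(d, d)); substituting into the one remaining equation that mentions Y2 gives: p(X1, 1) ≐ p(cons(p(true, true), p(d, d)), 1).
Delete trivial equation cons(d, true) ≐ cons(d, true).
Decompose p/2: X1 ≐ cons(p(true, true), p(d, d)),  1 ≐ 1.
Bind X1 := cons(p(true, true), p(d, d)); no other remaining equation mentions X1.
Delete trivial equation 1 ≐ 1.
Bind W := p(true, p(true, true)). Substituting into the earlier binding gives Q := p(p(true, d), p(p(true, p(true, true)), p(true, p(true, true)))).
No equations remain and no clash or occurs-check failure arose, so a unifier exists.

YES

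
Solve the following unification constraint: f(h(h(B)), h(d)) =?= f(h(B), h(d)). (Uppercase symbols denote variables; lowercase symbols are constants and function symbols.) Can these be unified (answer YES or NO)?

NO

Decompose f/2: h(h(B)) =?= h(B),  h(d) =?= h(d).
Decompose h/1: h(B) =?= B.
Occurs check fails: B occurs in h(B); the equation B =?= h(B) has no finite solution.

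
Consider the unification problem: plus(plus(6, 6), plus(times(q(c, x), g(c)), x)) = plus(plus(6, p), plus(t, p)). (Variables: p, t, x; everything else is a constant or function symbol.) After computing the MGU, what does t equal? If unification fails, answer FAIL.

Decompose plus/2: plus(6, 6) = plus(6, p),  plus(times(q(c, x), g(c)), x) = plus(t, p).
Decompose plus/2: 6 = 6,  6 = p.
Delete trivial equation 6 = 6.
Bind p := 6; substituting into the remaining equation gives: plus(times(q(c, x), g(c)), x) = plus(t, 6).
Decompose plus/2: times(q(c, x), g(c)) = t,  x = 6.
Bind t := times(q(c, x), g(c)); no other remaining equation mentions t.
Bind x := 6. Substituting into the earlier binding gives t := times(q(c, 6), g(c)).
MGU = { p ↦ 6, t ↦ times(q(c, 6), g(c)), x ↦ 6 }, so t ↦ times(q(c, 6), g(c)).

times(q(c, 6), g(c))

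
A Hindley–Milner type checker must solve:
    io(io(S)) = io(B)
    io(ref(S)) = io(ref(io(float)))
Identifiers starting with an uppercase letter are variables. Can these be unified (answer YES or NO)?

YES

Decompose io/1: io(S) = B.
Bind B := io(S); no other remaining equation mentions B.
Decompose io/1: ref(S) = ref(io(float)).
Decompose ref/1: S = io(float).
Bind S := io(float). Substituting into the earlier binding gives B := io(io(float)).
No equations remain and no clash or occurs-check failure arose, so a unifier exists.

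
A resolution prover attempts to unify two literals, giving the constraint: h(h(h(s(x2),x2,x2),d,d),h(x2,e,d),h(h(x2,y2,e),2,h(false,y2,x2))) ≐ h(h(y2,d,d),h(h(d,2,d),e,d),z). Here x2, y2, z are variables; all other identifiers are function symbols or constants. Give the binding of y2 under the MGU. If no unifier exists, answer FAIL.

Decompose h/3: h(h(s(x2),x2,x2),d,d) ≐ h(y2,d,d),  h(x2,e,d) ≐ h(h(d,2,d),e,d),  h(h(x2,y2,e),2,h(false,y2,x2)) ≐ z.
Decompose h/3: h(s(x2),x2,x2) ≐ y2,  d ≐ d,  d ≐ d.
Bind y2 := h(s(x2),x2,x2); substituting into the one remaining equation that mentions y2 gives: h(h(x2,h(s(x2),x2,x2),e),2,h(false,h(s(x2),x2,x2),x2)) ≐ z.
Delete trivial equation d ≐ d.
Delete trivial equation d ≐ d.
Decompose h/3: x2 ≐ h(d,2,d),  e ≐ e,  d ≐ d.
Bind x2 := h(d,2,d); substituting into the one remaining equation that mentions x2 gives: h(h(h(d,2,d),h(s(h(d,2,d)),h(d,2,d),h(d,2,d)),e),2,h(false,h(s(h(d,2,d)),h(d,2,d),h(d,2,d)),h(d,2,d))) ≐ z. Substituting into the earlier binding gives y2 := h(s(h(d,2,d)),h(d,2,d),h(d,2,d)).
Delete trivial equation e ≐ e.
Delete trivial equation d ≐ d.
Bind z := h(h(h(d,2,d),h(s(h(d,2,d)),h(d,2,d),h(d,2,d)),e),2,h(false,h(s(h(d,2,d)),h(d,2,d),h(d,2,d)),h(d,2,d))).
MGU = { y2 -> h(s(h(d,2,d)),h(d,2,d),h(d,2,d)), x2 -> h(d,2,d), z -> h(h(h(d,2,d),h(s(h(d,2,d)),h(d,2,d),h(d,2,d)),e),2,h(false,h(s(h(d,2,d)),h(d,2,d),h(d,2,d)),h(d,2,d))) }, so y2 -> h(s(h(d,2,d)),h(d,2,d),h(d,2,d)).

h(s(h(d,2,d)),h(d,2,d),h(d,2,d))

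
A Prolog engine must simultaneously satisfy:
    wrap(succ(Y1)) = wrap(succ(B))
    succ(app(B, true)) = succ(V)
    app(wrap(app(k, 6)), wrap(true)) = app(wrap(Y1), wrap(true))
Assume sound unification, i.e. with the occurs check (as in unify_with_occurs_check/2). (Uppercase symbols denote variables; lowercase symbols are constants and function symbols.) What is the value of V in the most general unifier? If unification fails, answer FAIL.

Decompose wrap/1: succ(Y1) = succ(B).
Decompose succ/1: Y1 = B.
Bind Y1 := B; substituting into the one remaining equation that mentions Y1 gives: app(wrap(app(k, 6)), wrap(true)) = app(wrap(B), wrap(true)).
Decompose succ/1: app(B, true) = V.
Bind V := app(B, true); no other remaining equation mentions V.
Decompose app/2: wrap(app(k, 6)) = wrap(B),  wrap(true) = wrap(true).
Decompose wrap/1: app(k, 6) = B.
Bind B := app(k, 6); no other remaining equation mentions B. Substituting into the earlier bindings gives Y1 := app(k, 6), V := app(app(k, 6), true).
Delete trivial equation wrap(true) = wrap(true).
MGU = { Y1 ↦ app(k, 6), V ↦ app(app(k, 6), true), B ↦ app(k, 6) }, so V ↦ app(app(k, 6), true).

app(app(k, 6), true)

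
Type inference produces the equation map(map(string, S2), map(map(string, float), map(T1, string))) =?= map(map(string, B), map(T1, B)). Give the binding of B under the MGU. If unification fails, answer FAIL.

map(map(string, float), string)

Decompose map/2: map(string, S2) =?= map(string, B),  map(map(string, float), map(T1, string)) =?= map(T1, B).
Decompose map/2: string =?= string,  S2 =?= B.
Delete trivial equation string =?= string.
Bind S2 := B; no other remaining equation mentions S2.
Decompose map/2: map(string, float) =?= T1,  map(T1, string) =?= B.
Bind T1 := map(string, float); substituting into the remaining equation gives: map(map(string, float), string) =?= B.
Bind B := map(map(string, float), string). Substituting into the earlier binding gives S2 := map(map(string, float), string).
MGU = { S2 -> map(map(string, float), string), T1 -> map(string, float), B -> map(map(string, float), string) }, so B -> map(map(string, float), string).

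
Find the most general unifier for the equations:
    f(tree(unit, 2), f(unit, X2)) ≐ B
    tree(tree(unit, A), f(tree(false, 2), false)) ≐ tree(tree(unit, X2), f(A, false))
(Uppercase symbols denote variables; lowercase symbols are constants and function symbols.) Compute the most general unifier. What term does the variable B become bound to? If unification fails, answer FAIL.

Bind B := f(tree(unit, 2), f(unit, X2)); no other remaining equation mentions B.
Decompose tree/2: tree(unit, A) ≐ tree(unit, X2),  f(tree(false, 2), false) ≐ f(A, false).
Decompose tree/2: unit ≐ unit,  A ≐ X2.
Delete trivial equation unit ≐ unit.
Bind A := X2; substituting into the remaining equation gives: f(tree(false, 2), false) ≐ f(X2, false).
Decompose f/2: tree(false, 2) ≐ X2,  false ≐ false.
Bind X2 := tree(false, 2); no other remaining equation mentions X2. Substituting into the earlier bindings gives B := f(tree(unit, 2), f(unit, tree(false, 2))), A := tree(false, 2).
Delete trivial equation false ≐ false.
MGU = { B ↦ f(tree(unit, 2), f(unit, tree(false, 2))), A ↦ tree(false, 2), X2 ↦ tree(false, 2) }, so B ↦ f(tree(unit, 2), f(unit, tree(false, 2))).

f(tree(unit, 2), f(unit, tree(false, 2)))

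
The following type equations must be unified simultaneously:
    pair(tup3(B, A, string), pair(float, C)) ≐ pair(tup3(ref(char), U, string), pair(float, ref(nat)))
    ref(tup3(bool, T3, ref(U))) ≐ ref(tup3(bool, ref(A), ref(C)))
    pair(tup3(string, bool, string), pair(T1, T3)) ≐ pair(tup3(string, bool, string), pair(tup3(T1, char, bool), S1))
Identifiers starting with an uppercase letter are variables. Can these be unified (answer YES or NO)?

NO

Decompose pair/2: tup3(B, A, string) ≐ tup3(ref(char), U, string),  pair(float, C) ≐ pair(float, ref(nat)).
Decompose tup3/3: B ≐ ref(char),  A ≐ U,  string ≐ string.
Bind B := ref(char); no other remaining equation mentions B.
Bind A := U; substituting into the one remaining equation that mentions A gives: ref(tup3(bool, T3, ref(U))) ≐ ref(tup3(bool, ref(U), ref(C))).
Delete trivial equation string ≐ string.
Decompose pair/2: float ≐ float,  C ≐ ref(nat).
Delete trivial equation float ≐ float.
Bind C := ref(nat); substituting into the one remaining equation that mentions C gives: ref(tup3(bool, T3, ref(U))) ≐ ref(tup3(bool, ref(U), ref(ref(nat)))).
Decompose ref/1: tup3(bool, T3, ref(U)) ≐ tup3(bool, ref(U), ref(ref(nat))).
Decompose tup3/3: bool ≐ bool,  T3 ≐ ref(U),  ref(U) ≐ ref(ref(nat)).
Delete trivial equation bool ≐ bool.
Bind T3 := ref(U); substituting into the one remaining equation that mentions T3 gives: pair(tup3(string, bool, string), pair(T1, ref(U))) ≐ pair(tup3(string, bool, string), pair(tup3(T1, char, bool), S1)).
Decompose ref/1: U ≐ ref(nat).
Bind U := ref(nat); substituting into the remaining equation gives: pair(tup3(string, bool, string), pair(T1, ref(ref(nat)))) ≐ pair(tup3(string, bool, string), pair(tup3(T1, char, bool), S1)). Substituting into the earlier bindings gives A := ref(nat), T3 := ref(ref(nat)).
Decompose pair/2: tup3(string, bool, string) ≐ tup3(string, bool, string),  pair(T1, ref(ref(nat))) ≐ pair(tup3(T1, char, bool), S1).
Delete trivial equation tup3(string, bool, string) ≐ tup3(string, bool, string).
Decompose pair/2: T1 ≐ tup3(T1, char, bool),  ref(ref(nat)) ≐ S1.
Occurs check fails: T1 occurs in tup3(T1, char, bool); the equation T1 ≐ tup3(T1, char, bool) has no finite solution.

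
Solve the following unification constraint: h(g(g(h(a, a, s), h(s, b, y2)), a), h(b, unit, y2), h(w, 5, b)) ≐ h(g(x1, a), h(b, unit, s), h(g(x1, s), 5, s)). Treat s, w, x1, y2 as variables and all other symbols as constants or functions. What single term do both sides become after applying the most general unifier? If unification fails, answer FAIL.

Decompose h/3: g(g(h(a, a, s), h(s, b, y2)), a) ≐ g(x1, a),  h(b, unit, y2) ≐ h(b, unit, s),  h(w, 5, b) ≐ h(g(x1, s), 5, s).
Decompose g/2: g(h(a, a, s), h(s, b, y2)) ≐ x1,  a ≐ a.
Bind x1 := g(h(a, a, s), h(s, b, y2)); substituting into the one remaining equation that mentions x1 gives: h(w, 5, b) ≐ h(g(g(h(a, a, s), h(s, b, y2)), s), 5, s).
Delete trivial equation a ≐ a.
Decompose h/3: b ≐ b,  unit ≐ unit,  y2 ≐ s.
Delete trivial equation b ≐ b.
Delete trivial equation unit ≐ unit.
Bind y2 := s; substituting into the remaining equation gives: h(w, 5, b) ≐ h(g(g(h(a, a, s), h(s, b, s)), s), 5, s). Substituting into the earlier binding gives x1 := g(h(a, a, s), h(s, b, s)).
Decompose h/3: w ≐ g(g(h(a, a, s), h(s, b, s)), s),  5 ≐ 5,  b ≐ s.
Bind w := g(g(h(a, a, s), h(s, b, s)), s); no other remaining equation mentions w.
Delete trivial equation 5 ≐ 5.
Bind s := b. Substituting into the earlier bindings gives x1 := g(h(a, a, b), h(b, b, b)), y2 := b, w := g(g(h(a, a, b), h(b, b, b)), b).
Applying the MGU to either side gives h(g(g(h(a, a, b), h(b, b, b)), a), h(b, unit, b), h(g(g(h(a, a, b), h(b, b, b)), b), 5, b)).

h(g(g(h(a, a, b), h(b, b, b)), a), h(b, unit, b), h(g(g(h(a, a, b), h(b, b, b)), b), 5, b))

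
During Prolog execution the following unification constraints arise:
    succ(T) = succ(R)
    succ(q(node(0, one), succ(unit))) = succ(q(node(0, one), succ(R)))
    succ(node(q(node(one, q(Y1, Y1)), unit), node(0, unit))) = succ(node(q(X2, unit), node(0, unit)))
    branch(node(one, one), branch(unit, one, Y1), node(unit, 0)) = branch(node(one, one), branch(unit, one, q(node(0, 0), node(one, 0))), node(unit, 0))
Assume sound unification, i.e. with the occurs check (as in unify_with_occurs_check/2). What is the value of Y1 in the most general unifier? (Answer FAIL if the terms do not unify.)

q(node(0, 0), node(one, 0))

Decompose succ/1: T = R.
Bind T := R; no other remaining equation mentions T.
Decompose succ/1: q(node(0, one), succ(unit)) = q(node(0, one), succ(R)).
Decompose q/2: node(0, one) = node(0, one),  succ(unit) = succ(R).
Delete trivial equation node(0, one) = node(0, one).
Decompose succ/1: unit = R.
Bind R := unit; no other remaining equation mentions R. Substituting into the earlier binding gives T := unit.
Decompose succ/1: node(q(node(one, q(Y1, Y1)), unit), node(0, unit)) = node(q(X2, unit), node(0, unit)).
Decompose node/2: q(node(one, q(Y1, Y1)), unit) = q(X2, unit),  node(0, unit) = node(0, unit).
Decompose q/2: node(one, q(Y1, Y1)) = X2,  unit = unit.
Bind X2 := node(one, q(Y1, Y1)); no other remaining equation mentions X2.
Delete trivial equation unit = unit.
Delete trivial equation node(0, unit) = node(0, unit).
Decompose branch/3: node(one, one) = node(one, one),  branch(unit, one, Y1) = branch(unit, one, q(node(0, 0), node(one, 0))),  node(unit, 0) = node(unit, 0).
Delete trivial equation node(one, one) = node(one, one).
Decompose branch/3: unit = unit,  one = one,  Y1 = q(node(0, 0), node(one, 0)).
Delete trivial equation unit = unit.
Delete trivial equation one = one.
Bind Y1 := q(node(0, 0), node(one, 0)); no other remaining equation mentions Y1. Substituting into the earlier binding gives X2 := node(one, q(q(node(0, 0), node(one, 0)), q(node(0, 0), node(one, 0)))).
Delete trivial equation node(unit, 0) = node(unit, 0).
MGU = { T = unit, R = unit, X2 = node(one, q(q(node(0, 0), node(one, 0)), q(node(0, 0), node(one, 0)))), Y1 = q(node(0, 0), node(one, 0)) }, so Y1 = q(node(0, 0), node(one, 0)).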